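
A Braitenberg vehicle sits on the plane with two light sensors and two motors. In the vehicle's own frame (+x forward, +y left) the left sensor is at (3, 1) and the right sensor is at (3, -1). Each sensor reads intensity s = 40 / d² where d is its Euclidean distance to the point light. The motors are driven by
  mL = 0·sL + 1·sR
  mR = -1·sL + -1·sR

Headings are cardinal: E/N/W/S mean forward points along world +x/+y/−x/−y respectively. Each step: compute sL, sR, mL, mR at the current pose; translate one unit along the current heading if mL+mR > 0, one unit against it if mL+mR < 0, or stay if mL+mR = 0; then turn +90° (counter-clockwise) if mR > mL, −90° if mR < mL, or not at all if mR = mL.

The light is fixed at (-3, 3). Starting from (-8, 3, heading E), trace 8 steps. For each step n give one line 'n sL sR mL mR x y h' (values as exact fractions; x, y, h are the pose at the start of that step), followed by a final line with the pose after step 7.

0 8 8 8 -16 -8 3 E
1 20/17 20/29 20/29 -920/493 -9 3 S
2 40/81 8/17 8/17 -1328/1377 -9 4 W
3 10/13 5/4 5/4 -105/52 -8 4 N
4 8 8 8 -16 -8 3 E
5 20/17 20/29 20/29 -920/493 -9 3 S
6 40/81 8/17 8/17 -1328/1377 -9 4 W
7 10/13 5/4 5/4 -105/52 -8 4 N
final -8 3 E

n=0: pose=(-8,3,E); sL=8, sR=8; mL=8, mR=-16; mL+mR=-8 → advance -1; mR−mL=-24 → turn -1·90°
n=1: pose=(-9,3,S); sL=20/17, sR=20/29; mL=20/29, mR=-920/493; mL+mR=-20/17 → advance -1; mR−mL=-1260/493 → turn -1·90°
n=2: pose=(-9,4,W); sL=40/81, sR=8/17; mL=8/17, mR=-1328/1377; mL+mR=-40/81 → advance -1; mR−mL=-1976/1377 → turn -1·90°
n=3: pose=(-8,4,N); sL=10/13, sR=5/4; mL=5/4, mR=-105/52; mL+mR=-10/13 → advance -1; mR−mL=-85/26 → turn -1·90°
n=4: pose=(-8,3,E); sL=8, sR=8; mL=8, mR=-16; mL+mR=-8 → advance -1; mR−mL=-24 → turn -1·90°
n=5: pose=(-9,3,S); sL=20/17, sR=20/29; mL=20/29, mR=-920/493; mL+mR=-20/17 → advance -1; mR−mL=-1260/493 → turn -1·90°
n=6: pose=(-9,4,W); sL=40/81, sR=8/17; mL=8/17, mR=-1328/1377; mL+mR=-40/81 → advance -1; mR−mL=-1976/1377 → turn -1·90°
n=7: pose=(-8,4,N); sL=10/13, sR=5/4; mL=5/4, mR=-105/52; mL+mR=-10/13 → advance -1; mR−mL=-85/26 → turn -1·90°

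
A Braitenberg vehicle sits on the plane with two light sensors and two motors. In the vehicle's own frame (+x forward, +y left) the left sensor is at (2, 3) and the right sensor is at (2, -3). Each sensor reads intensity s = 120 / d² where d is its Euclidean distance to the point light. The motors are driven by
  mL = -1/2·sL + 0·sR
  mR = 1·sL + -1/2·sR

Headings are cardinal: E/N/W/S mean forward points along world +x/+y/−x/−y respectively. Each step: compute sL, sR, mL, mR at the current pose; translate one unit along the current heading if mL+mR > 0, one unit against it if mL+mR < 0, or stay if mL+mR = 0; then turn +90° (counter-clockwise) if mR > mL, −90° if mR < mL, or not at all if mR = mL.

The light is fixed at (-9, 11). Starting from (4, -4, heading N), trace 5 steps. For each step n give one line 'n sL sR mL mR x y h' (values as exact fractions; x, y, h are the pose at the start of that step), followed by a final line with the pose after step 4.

n=0: pose=(4,-4,N); sL=120/269, sR=24/85; mL=-60/269, mR=6972/22865; mL+mR=1872/22865 → advance +1; mR−mL=12072/22865 → turn +1·90°
n=1: pose=(4,-3,W); sL=12/41, sR=60/121; mL=-6/41, mR=222/4961; mL+mR=-504/4961 → advance -1; mR−mL=948/4961 → turn +1·90°
n=2: pose=(5,-3,S); sL=24/109, sR=120/377; mL=-12/109, mR=2508/41093; mL+mR=-2016/41093 → advance -1; mR−mL=7032/41093 → turn +1·90°
n=3: pose=(5,-2,E); sL=30/89, sR=15/64; mL=-15/89, mR=2505/11392; mL+mR=585/11392 → advance +1; mR−mL=4425/11392 → turn +1·90°
n=4: pose=(6,-2,N); sL=24/53, sR=24/89; mL=-12/53, mR=1500/4717; mL+mR=432/4717 → advance +1; mR−mL=2568/4717 → turn +1·90°

0 120/269 24/85 -60/269 6972/22865 4 -4 N
1 12/41 60/121 -6/41 222/4961 4 -3 W
2 24/109 120/377 -12/109 2508/41093 5 -3 S
3 30/89 15/64 -15/89 2505/11392 5 -2 E
4 24/53 24/89 -12/53 1500/4717 6 -2 N
final 6 -1 W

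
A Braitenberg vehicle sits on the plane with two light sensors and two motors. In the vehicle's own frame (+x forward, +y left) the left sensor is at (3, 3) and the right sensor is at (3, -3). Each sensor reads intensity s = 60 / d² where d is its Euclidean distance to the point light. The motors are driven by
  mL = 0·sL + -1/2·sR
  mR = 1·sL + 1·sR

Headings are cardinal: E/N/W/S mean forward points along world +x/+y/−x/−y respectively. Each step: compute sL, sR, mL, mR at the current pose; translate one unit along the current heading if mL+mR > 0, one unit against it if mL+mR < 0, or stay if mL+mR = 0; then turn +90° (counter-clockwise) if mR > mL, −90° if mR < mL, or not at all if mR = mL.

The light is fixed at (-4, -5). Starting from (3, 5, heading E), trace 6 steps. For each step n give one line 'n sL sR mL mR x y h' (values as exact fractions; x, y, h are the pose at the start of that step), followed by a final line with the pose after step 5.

n=0: pose=(3,5,E); sL=60/269, sR=60/149; mL=-30/149, mR=25080/40081; mL+mR=17010/40081 → advance +1; mR−mL=33150/40081 → turn +1·90°
n=1: pose=(4,5,N); sL=30/97, sR=6/29; mL=-3/29, mR=1452/2813; mL+mR=1161/2813 → advance +1; mR−mL=1743/2813 → turn +1·90°
n=2: pose=(4,6,W); sL=60/89, sR=60/221; mL=-30/221, mR=18600/19669; mL+mR=15930/19669 → advance +1; mR−mL=21270/19669 → turn +1·90°
n=3: pose=(3,6,S); sL=15/41, sR=3/4; mL=-3/8, mR=183/164; mL+mR=243/328 → advance +1; mR−mL=489/328 → turn +1·90°
n=4: pose=(3,5,E); sL=60/269, sR=60/149; mL=-30/149, mR=25080/40081; mL+mR=17010/40081 → advance +1; mR−mL=33150/40081 → turn +1·90°
n=5: pose=(4,5,N); sL=30/97, sR=6/29; mL=-3/29, mR=1452/2813; mL+mR=1161/2813 → advance +1; mR−mL=1743/2813 → turn +1·90°

0 60/269 60/149 -30/149 25080/40081 3 5 E
1 30/97 6/29 -3/29 1452/2813 4 5 N
2 60/89 60/221 -30/221 18600/19669 4 6 W
3 15/41 3/4 -3/8 183/164 3 6 S
4 60/269 60/149 -30/149 25080/40081 3 5 E
5 30/97 6/29 -3/29 1452/2813 4 5 N
final 4 6 W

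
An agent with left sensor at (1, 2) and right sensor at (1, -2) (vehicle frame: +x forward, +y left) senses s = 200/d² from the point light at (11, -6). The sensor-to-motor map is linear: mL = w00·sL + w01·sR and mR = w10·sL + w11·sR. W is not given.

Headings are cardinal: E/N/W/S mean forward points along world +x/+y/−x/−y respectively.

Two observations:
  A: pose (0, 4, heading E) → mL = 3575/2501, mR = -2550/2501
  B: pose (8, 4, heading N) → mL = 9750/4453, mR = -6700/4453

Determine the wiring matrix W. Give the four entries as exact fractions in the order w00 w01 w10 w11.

obs A: pose=(0,4,E) → sL=50/61, sR=50/41, mL=3575/2501, mR=-2550/2501
obs B: pose=(8,4,N) → sL=100/73, sR=100/61, mL=9750/4453, mR=-6700/4453
sensor matrix S = [[50/61, 50/41], [100/73, 100/61]]; det S = -3640000/11136953
solve [mL_A; mL_B] = S·[w00; w01] and [mR_A; mR_B] = S·[w10; w11]:
  w00 = 1, w01 = 1/2, w10 = -1/2, w11 = -1/2

1 1/2 -1/2 -1/2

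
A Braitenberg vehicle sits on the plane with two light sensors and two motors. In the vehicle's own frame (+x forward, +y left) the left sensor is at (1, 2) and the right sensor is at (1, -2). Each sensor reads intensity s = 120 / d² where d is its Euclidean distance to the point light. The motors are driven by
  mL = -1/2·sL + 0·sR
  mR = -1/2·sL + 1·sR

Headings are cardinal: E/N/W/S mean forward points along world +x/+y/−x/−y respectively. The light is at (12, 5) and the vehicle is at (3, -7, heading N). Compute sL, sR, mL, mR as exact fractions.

60/121 12/17 -30/121 942/2057

left sensor world pos  = (1, -6); dL² = 242
right sensor world pos = (5, -6); dR² = 170
sL = 120/242 = 60/121
sR = 120/170 = 12/17
mL = -1/2·sL + 0·sR = -30/121
mR = -1/2·sL + 1·sR = 942/2057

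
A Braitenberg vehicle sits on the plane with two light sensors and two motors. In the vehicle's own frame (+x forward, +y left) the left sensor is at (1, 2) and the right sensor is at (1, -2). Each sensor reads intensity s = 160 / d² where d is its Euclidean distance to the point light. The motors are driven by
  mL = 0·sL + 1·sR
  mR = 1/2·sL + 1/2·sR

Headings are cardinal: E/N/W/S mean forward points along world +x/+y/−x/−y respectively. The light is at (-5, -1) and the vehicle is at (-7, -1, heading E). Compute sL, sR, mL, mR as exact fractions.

left sensor world pos  = (-6, 1); dL² = 5
right sensor world pos = (-6, -3); dR² = 5
sL = 160/5 = 32
sR = 160/5 = 32
mL = 0·sL + 1·sR = 32
mR = 1/2·sL + 1/2·sR = 32

32 32 32 32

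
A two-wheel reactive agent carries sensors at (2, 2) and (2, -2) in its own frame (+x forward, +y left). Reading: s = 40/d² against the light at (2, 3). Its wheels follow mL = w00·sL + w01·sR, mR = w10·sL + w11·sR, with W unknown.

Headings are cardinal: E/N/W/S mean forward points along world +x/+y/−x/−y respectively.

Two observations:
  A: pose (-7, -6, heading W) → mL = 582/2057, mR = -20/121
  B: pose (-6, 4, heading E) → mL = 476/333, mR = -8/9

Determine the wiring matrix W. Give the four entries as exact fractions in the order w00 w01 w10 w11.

obs A: pose=(-7,-6,W) → sL=20/121, sR=4/17, mL=582/2057, mR=-20/121
obs B: pose=(-6,4,E) → sL=8/9, sR=40/37, mL=476/333, mR=-8/9
sensor matrix S = [[20/121, 4/17], [8/9, 40/37]]; det S = -20864/684981
solve [mL_A; mL_B] = S·[w00; w01] and [mR_A; mR_B] = S·[w10; w11]:
  w00 = 1, w01 = 1/2, w10 = -1, w11 = 0

1 1/2 -1 0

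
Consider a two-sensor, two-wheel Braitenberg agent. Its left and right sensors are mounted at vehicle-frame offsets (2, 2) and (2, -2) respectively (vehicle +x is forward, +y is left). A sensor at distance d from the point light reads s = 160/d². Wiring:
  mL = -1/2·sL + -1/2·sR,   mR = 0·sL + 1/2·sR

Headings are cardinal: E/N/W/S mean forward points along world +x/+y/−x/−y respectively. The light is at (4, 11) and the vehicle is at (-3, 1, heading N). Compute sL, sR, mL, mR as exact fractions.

32/29 160/89 -3744/2581 80/89

left sensor world pos  = (-5, 3); dL² = 145
right sensor world pos = (-1, 3); dR² = 89
sL = 160/145 = 32/29
sR = 160/89 = 160/89
mL = -1/2·sL + -1/2·sR = -3744/2581
mR = 0·sL + 1/2·sR = 80/89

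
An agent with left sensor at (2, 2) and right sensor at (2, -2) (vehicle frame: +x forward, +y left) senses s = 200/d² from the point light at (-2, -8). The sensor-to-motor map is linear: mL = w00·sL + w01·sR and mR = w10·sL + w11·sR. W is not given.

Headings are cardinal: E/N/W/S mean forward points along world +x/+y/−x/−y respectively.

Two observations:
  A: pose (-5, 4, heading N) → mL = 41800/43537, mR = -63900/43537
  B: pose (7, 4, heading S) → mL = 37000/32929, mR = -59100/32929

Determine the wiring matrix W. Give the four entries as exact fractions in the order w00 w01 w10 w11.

1/2 1/2 -1/2 -1

obs A: pose=(-5,4,N) → sL=200/221, sR=200/197, mL=41800/43537, mR=-63900/43537
obs B: pose=(7,4,S) → sL=200/221, sR=200/149, mL=37000/32929, mR=-59100/32929
sensor matrix S = [[200/221, 200/197], [200/221, 200/149]]; det S = 1920000/6487013
solve [mL_A; mL_B] = S·[w00; w01] and [mR_A; mR_B] = S·[w10; w11]:
  w00 = 1/2, w01 = 1/2, w10 = -1/2, w11 = -1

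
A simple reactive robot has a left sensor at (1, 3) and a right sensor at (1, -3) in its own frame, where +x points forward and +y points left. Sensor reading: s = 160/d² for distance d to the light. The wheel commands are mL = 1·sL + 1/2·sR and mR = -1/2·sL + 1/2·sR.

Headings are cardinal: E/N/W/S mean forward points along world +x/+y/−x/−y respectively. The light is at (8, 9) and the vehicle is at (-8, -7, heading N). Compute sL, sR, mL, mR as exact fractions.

left sensor world pos  = (-11, -6); dL² = 586
right sensor world pos = (-5, -6); dR² = 394
sL = 160/586 = 80/293
sR = 160/394 = 80/197
mL = 1·sL + 1/2·sR = 27480/57721
mR = -1/2·sL + 1/2·sR = 3840/57721

80/293 80/197 27480/57721 3840/57721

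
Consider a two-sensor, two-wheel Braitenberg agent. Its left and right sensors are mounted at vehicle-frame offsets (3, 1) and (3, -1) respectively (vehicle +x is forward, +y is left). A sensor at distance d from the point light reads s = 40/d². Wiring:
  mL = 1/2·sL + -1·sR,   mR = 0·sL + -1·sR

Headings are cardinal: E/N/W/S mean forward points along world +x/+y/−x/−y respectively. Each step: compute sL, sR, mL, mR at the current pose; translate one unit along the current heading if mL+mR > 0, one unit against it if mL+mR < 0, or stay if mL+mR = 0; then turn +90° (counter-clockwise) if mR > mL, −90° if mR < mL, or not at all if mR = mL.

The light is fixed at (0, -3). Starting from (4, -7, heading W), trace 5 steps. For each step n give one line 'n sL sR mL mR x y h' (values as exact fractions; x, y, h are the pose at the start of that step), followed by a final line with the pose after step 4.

0 20/13 4 -42/13 -4 4 -7 W
1 40/17 40/37 60/629 -40/37 5 -7 N
2 1/2 2/5 -3/20 -2/5 5 -8 E
3 40/89 40/73 -2100/6497 -40/73 4 -8 S
4 20/13 4 -42/13 -4 4 -7 W
final 5 -7 N

n=0: pose=(4,-7,W); sL=20/13, sR=4; mL=-42/13, mR=-4; mL+mR=-94/13 → advance -1; mR−mL=-10/13 → turn -1·90°
n=1: pose=(5,-7,N); sL=40/17, sR=40/37; mL=60/629, mR=-40/37; mL+mR=-620/629 → advance -1; mR−mL=-20/17 → turn -1·90°
n=2: pose=(5,-8,E); sL=1/2, sR=2/5; mL=-3/20, mR=-2/5; mL+mR=-11/20 → advance -1; mR−mL=-1/4 → turn -1·90°
n=3: pose=(4,-8,S); sL=40/89, sR=40/73; mL=-2100/6497, mR=-40/73; mL+mR=-5660/6497 → advance -1; mR−mL=-20/89 → turn -1·90°
n=4: pose=(4,-7,W); sL=20/13, sR=4; mL=-42/13, mR=-4; mL+mR=-94/13 → advance -1; mR−mL=-10/13 → turn -1·90°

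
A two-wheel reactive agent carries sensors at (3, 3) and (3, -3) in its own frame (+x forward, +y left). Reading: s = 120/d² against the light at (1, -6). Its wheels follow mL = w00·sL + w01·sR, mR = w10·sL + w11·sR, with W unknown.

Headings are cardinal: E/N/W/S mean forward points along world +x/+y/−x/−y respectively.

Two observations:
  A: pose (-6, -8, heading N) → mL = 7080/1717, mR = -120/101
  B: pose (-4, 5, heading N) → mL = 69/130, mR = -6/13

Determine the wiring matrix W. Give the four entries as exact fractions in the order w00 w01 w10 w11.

1/2 1/2 -1 0

obs A: pose=(-6,-8,N) → sL=120/101, sR=120/17, mL=7080/1717, mR=-120/101
obs B: pose=(-4,5,N) → sL=6/13, sR=3/5, mL=69/130, mR=-6/13
sensor matrix S = [[120/101, 120/17], [6/13, 3/5]]; det S = -56808/22321
solve [mL_A; mL_B] = S·[w00; w01] and [mR_A; mR_B] = S·[w10; w11]:
  w00 = 1/2, w01 = 1/2, w10 = -1, w11 = 0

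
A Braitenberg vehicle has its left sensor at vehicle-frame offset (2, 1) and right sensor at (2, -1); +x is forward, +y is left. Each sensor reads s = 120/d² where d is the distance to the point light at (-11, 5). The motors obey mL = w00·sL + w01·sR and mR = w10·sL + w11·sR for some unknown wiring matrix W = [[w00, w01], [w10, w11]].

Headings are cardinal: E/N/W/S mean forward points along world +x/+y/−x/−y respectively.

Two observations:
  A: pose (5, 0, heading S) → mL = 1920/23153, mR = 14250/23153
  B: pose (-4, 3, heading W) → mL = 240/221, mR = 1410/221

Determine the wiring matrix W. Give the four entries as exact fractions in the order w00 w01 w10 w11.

obs A: pose=(5,0,S) → sL=60/169, sR=60/137, mL=1920/23153, mR=14250/23153
obs B: pose=(-4,3,W) → sL=60/17, sR=60/13, mL=240/221, mR=1410/221
sensor matrix S = [[60/169, 60/137], [60/17, 60/13]]; det S = 475200/5116813
solve [mL_A; mL_B] = S·[w00; w01] and [mR_A; mR_B] = S·[w10; w11]:
  w00 = -1, w01 = 1, w10 = 1/2, w11 = 1

-1 1 1/2 1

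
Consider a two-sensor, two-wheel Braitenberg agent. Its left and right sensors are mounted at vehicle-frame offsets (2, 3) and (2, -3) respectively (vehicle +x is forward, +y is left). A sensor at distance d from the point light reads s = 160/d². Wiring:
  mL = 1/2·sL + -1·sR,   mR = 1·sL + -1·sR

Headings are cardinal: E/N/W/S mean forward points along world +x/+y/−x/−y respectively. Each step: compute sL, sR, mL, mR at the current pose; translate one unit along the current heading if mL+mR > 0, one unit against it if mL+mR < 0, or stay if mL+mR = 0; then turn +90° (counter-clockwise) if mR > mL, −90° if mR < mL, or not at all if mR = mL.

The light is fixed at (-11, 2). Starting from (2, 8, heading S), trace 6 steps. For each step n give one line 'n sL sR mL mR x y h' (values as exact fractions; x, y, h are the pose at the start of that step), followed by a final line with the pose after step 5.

0 10/17 40/29 -535/493 -390/493 2 8 S
1 32/65 160/241 -6544/15665 -2688/15665 2 9 E
2 80/81 80/153 -40/1377 640/1377 1 9 N
3 32/25 160/221 -464/5525 3072/5525 1 10 W
4 20/29 8/5 -182/145 -132/145 0 10 S
5 160/313 32/41 -6736/12833 -3456/12833 0 11 E
final -1 11 N

n=0: pose=(2,8,S); sL=10/17, sR=40/29; mL=-535/493, mR=-390/493; mL+mR=-925/493 → advance -1; mR−mL=5/17 → turn +1·90°
n=1: pose=(2,9,E); sL=32/65, sR=160/241; mL=-6544/15665, mR=-2688/15665; mL+mR=-9232/15665 → advance -1; mR−mL=16/65 → turn +1·90°
n=2: pose=(1,9,N); sL=80/81, sR=80/153; mL=-40/1377, mR=640/1377; mL+mR=200/459 → advance +1; mR−mL=40/81 → turn +1·90°
n=3: pose=(1,10,W); sL=32/25, sR=160/221; mL=-464/5525, mR=3072/5525; mL+mR=2608/5525 → advance +1; mR−mL=16/25 → turn +1·90°
n=4: pose=(0,10,S); sL=20/29, sR=8/5; mL=-182/145, mR=-132/145; mL+mR=-314/145 → advance -1; mR−mL=10/29 → turn +1·90°
n=5: pose=(0,11,E); sL=160/313, sR=32/41; mL=-6736/12833, mR=-3456/12833; mL+mR=-10192/12833 → advance -1; mR−mL=80/313 → turn +1·90°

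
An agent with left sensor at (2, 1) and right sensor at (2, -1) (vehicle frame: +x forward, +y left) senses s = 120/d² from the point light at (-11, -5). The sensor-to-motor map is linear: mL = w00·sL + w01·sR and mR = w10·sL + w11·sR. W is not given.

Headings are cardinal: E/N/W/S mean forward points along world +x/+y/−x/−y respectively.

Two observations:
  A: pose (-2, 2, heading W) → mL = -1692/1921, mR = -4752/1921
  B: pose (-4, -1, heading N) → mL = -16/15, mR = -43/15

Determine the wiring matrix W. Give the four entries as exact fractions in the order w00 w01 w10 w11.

obs A: pose=(-2,2,W) → sL=24/17, sR=120/113, mL=-1692/1921, mR=-4752/1921
obs B: pose=(-4,-1,N) → sL=5/3, sR=6/5, mL=-16/15, mR=-43/15
sensor matrix S = [[24/17, 120/113], [5/3, 6/5]]; det S = -728/9605
solve [mL_A; mL_B] = S·[w00; w01] and [mR_A; mR_B] = S·[w10; w11]:
  w00 = -1, w01 = 1/2, w10 = -1, w11 = -1

-1 1/2 -1 -1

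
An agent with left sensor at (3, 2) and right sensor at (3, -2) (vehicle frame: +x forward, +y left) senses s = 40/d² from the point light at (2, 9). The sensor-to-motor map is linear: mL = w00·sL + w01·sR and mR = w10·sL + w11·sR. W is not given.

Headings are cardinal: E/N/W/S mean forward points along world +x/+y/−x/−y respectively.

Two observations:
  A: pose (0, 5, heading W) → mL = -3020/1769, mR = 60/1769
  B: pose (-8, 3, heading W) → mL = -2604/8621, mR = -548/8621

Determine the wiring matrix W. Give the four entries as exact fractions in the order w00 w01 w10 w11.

-1/2 -1 -1 1/2

obs A: pose=(0,5,W) → sL=40/61, sR=40/29, mL=-3020/1769, mR=60/1769
obs B: pose=(-8,3,W) → sL=40/233, sR=8/37, mL=-2604/8621, mR=-548/8621
sensor matrix S = [[40/61, 40/29], [40/233, 8/37]]; det S = -1448960/15250549
solve [mL_A; mL_B] = S·[w00; w01] and [mR_A; mR_B] = S·[w10; w11]:
  w00 = -1/2, w01 = -1, w10 = -1, w11 = 1/2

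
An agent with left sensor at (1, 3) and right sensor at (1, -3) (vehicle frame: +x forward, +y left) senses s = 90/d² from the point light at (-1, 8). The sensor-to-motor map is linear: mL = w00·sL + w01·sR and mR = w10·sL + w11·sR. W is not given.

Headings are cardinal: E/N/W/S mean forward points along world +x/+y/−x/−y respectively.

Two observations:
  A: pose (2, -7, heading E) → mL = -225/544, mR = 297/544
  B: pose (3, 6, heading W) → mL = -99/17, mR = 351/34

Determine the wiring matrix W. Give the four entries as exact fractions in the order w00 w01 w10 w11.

-1/2 -1/2 1/2 1

obs A: pose=(2,-7,E) → sL=9/16, sR=9/34, mL=-225/544, mR=297/544
obs B: pose=(3,6,W) → sL=45/17, sR=9, mL=-99/17, mR=351/34
sensor matrix S = [[9/16, 9/34], [45/17, 9]]; det S = 20169/4624
solve [mL_A; mL_B] = S·[w00; w01] and [mR_A; mR_B] = S·[w10; w11]:
  w00 = -1/2, w01 = -1/2, w10 = 1/2, w11 = 1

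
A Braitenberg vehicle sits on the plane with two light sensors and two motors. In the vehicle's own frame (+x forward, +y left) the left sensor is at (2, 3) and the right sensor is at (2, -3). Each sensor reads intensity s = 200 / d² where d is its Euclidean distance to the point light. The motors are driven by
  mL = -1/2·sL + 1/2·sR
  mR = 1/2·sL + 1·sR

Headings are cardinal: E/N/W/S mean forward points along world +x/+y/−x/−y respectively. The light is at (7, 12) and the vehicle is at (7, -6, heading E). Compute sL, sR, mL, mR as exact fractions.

left sensor world pos  = (9, -3); dL² = 229
right sensor world pos = (9, -9); dR² = 445
sL = 200/229 = 200/229
sR = 200/445 = 40/89
mL = -1/2·sL + 1/2·sR = -4320/20381
mR = 1/2·sL + 1·sR = 18060/20381

200/229 40/89 -4320/20381 18060/20381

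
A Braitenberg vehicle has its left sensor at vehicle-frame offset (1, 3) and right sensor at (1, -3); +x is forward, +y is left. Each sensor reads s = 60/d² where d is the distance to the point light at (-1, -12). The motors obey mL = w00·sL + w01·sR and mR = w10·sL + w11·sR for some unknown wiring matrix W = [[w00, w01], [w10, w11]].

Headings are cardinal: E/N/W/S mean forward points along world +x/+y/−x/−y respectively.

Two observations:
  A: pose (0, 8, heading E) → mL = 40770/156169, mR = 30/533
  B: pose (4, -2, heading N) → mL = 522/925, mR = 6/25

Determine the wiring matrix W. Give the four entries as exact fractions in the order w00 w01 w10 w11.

1/2 1 1/2 0

obs A: pose=(0,8,E) → sL=60/533, sR=60/293, mL=40770/156169, mR=30/533
obs B: pose=(4,-2,N) → sL=12/25, sR=12/37, mL=522/925, mR=6/25
sensor matrix S = [[60/533, 60/293], [12/25, 12/37]]; det S = -1785024/28891265
solve [mL_A; mL_B] = S·[w00; w01] and [mR_A; mR_B] = S·[w10; w11]:
  w00 = 1/2, w01 = 1, w10 = 1/2, w11 = 0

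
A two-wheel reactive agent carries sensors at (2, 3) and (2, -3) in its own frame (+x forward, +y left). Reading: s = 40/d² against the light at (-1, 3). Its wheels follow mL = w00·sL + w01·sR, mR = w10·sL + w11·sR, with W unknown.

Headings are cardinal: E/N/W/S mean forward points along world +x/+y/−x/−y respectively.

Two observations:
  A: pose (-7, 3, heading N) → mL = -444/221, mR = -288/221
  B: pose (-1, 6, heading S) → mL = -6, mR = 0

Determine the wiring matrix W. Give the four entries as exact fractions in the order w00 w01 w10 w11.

obs A: pose=(-7,3,N) → sL=8/17, sR=40/13, mL=-444/221, mR=-288/221
obs B: pose=(-1,6,S) → sL=4, sR=4, mL=-6, mR=0
sensor matrix S = [[8/17, 40/13], [4, 4]]; det S = -2304/221
solve [mL_A; mL_B] = S·[w00; w01] and [mR_A; mR_B] = S·[w10; w11]:
  w00 = -1, w01 = -1/2, w10 = 1/2, w11 = -1/2

-1 -1/2 1/2 -1/2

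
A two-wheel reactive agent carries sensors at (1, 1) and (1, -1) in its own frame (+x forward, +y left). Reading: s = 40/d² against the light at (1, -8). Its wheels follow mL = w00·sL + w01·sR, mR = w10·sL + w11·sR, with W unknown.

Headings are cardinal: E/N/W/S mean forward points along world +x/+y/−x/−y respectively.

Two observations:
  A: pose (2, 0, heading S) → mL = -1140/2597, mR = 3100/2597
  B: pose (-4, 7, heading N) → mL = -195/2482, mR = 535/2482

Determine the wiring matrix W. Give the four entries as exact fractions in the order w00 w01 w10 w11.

1/2 -1 1/2 1

obs A: pose=(2,0,S) → sL=40/53, sR=40/49, mL=-1140/2597, mR=3100/2597
obs B: pose=(-4,7,N) → sL=10/73, sR=5/34, mL=-195/2482, mR=535/2482
sensor matrix S = [[40/53, 40/49], [10/73, 5/34]]; det S = -2700/3222877
solve [mL_A; mL_B] = S·[w00; w01] and [mR_A; mR_B] = S·[w10; w11]:
  w00 = 1/2, w01 = -1, w10 = 1/2, w11 = 1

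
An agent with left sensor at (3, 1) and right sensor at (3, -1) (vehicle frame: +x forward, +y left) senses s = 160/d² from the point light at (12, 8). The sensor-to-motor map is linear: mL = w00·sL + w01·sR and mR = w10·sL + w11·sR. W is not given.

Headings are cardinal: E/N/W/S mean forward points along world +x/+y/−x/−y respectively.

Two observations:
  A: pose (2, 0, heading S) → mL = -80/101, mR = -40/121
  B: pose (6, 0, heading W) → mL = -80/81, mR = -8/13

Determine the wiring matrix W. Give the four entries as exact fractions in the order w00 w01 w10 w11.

-1 0 0 -1/2

obs A: pose=(2,0,S) → sL=80/101, sR=80/121, mL=-80/101, mR=-40/121
obs B: pose=(6,0,W) → sL=80/81, sR=16/13, mL=-80/81, mR=-8/13
sensor matrix S = [[80/101, 80/121], [80/81, 16/13]]; det S = 4142080/12868713
solve [mL_A; mL_B] = S·[w00; w01] and [mR_A; mR_B] = S·[w10; w11]:
  w00 = -1, w01 = 0, w10 = 0, w11 = -1/2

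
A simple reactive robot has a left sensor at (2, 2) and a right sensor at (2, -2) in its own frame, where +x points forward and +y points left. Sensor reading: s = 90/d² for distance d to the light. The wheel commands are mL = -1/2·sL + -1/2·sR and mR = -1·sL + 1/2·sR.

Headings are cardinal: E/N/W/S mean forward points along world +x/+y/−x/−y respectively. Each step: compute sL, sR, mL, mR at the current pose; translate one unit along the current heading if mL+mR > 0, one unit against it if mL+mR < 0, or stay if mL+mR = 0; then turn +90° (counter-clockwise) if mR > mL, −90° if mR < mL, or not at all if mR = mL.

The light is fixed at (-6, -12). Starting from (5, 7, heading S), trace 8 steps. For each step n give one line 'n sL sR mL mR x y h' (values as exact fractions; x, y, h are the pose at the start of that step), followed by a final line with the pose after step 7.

n=0: pose=(5,7,S); sL=45/229, sR=9/37; mL=-1863/8473, mR=-1269/16946; mL+mR=-135/458 → advance -1; mR−mL=2457/16946 → turn +1·90°
n=1: pose=(5,8,E); sL=90/653, sR=90/493; mL=-51570/321929, mR=-14985/321929; mL+mR=-135/653 → advance -1; mR−mL=36585/321929 → turn +1·90°
n=2: pose=(4,8,N); sL=45/274, sR=45/314; mL=-6615/43018, mR=-7965/86036; mL+mR=-135/548 → advance -1; mR−mL=5265/86036 → turn +1·90°
n=3: pose=(4,7,W); sL=90/353, sR=18/101; mL=-7722/35653, mR=-5913/35653; mL+mR=-135/353 → advance -1; mR−mL=1809/35653 → turn +1·90°
n=4: pose=(5,7,S); sL=45/229, sR=9/37; mL=-1863/8473, mR=-1269/16946; mL+mR=-135/458 → advance -1; mR−mL=2457/16946 → turn +1·90°
n=5: pose=(5,8,E); sL=90/653, sR=90/493; mL=-51570/321929, mR=-14985/321929; mL+mR=-135/653 → advance -1; mR−mL=36585/321929 → turn +1·90°
n=6: pose=(4,8,N); sL=45/274, sR=45/314; mL=-6615/43018, mR=-7965/86036; mL+mR=-135/548 → advance -1; mR−mL=5265/86036 → turn +1·90°
n=7: pose=(4,7,W); sL=90/353, sR=18/101; mL=-7722/35653, mR=-5913/35653; mL+mR=-135/353 → advance -1; mR−mL=1809/35653 → turn +1·90°

0 45/229 9/37 -1863/8473 -1269/16946 5 7 S
1 90/653 90/493 -51570/321929 -14985/321929 5 8 E
2 45/274 45/314 -6615/43018 -7965/86036 4 8 N
3 90/353 18/101 -7722/35653 -5913/35653 4 7 W
4 45/229 9/37 -1863/8473 -1269/16946 5 7 S
5 90/653 90/493 -51570/321929 -14985/321929 5 8 E
6 45/274 45/314 -6615/43018 -7965/86036 4 8 N
7 90/353 18/101 -7722/35653 -5913/35653 4 7 W
final 5 7 S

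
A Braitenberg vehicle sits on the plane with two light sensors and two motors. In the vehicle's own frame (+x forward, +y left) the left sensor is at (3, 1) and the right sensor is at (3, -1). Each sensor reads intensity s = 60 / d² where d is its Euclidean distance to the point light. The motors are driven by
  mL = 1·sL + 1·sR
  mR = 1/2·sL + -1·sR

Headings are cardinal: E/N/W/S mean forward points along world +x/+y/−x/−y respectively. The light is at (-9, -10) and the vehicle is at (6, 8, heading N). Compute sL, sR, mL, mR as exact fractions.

left sensor world pos  = (5, 11); dL² = 637
right sensor world pos = (7, 11); dR² = 697
sL = 60/637 = 60/637
sR = 60/697 = 60/697
mL = 1·sL + 1·sR = 80040/443989
mR = 1/2·sL + -1·sR = -17310/443989

60/637 60/697 80040/443989 -17310/443989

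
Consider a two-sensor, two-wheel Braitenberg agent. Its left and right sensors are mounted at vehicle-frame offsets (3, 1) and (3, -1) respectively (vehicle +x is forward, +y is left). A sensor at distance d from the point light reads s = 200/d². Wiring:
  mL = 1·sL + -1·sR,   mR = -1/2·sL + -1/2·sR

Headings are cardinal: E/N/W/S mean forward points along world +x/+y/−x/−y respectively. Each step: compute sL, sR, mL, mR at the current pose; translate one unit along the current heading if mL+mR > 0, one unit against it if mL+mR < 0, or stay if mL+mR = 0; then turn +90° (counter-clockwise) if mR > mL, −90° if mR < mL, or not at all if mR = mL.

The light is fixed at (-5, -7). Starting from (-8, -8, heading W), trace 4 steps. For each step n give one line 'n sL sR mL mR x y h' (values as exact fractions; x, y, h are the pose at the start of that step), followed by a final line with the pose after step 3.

0 5 50/9 -5/9 -95/18 -8 -8 W
1 200/13 40 -320/13 -360/13 -7 -8 N
2 100 20 80 -60 -7 -9 E
3 8 200/29 32/29 -216/29 -6 -9 S
final -6 -8 W

n=0: pose=(-8,-8,W); sL=5, sR=50/9; mL=-5/9, mR=-95/18; mL+mR=-35/6 → advance -1; mR−mL=-85/18 → turn -1·90°
n=1: pose=(-7,-8,N); sL=200/13, sR=40; mL=-320/13, mR=-360/13; mL+mR=-680/13 → advance -1; mR−mL=-40/13 → turn -1·90°
n=2: pose=(-7,-9,E); sL=100, sR=20; mL=80, mR=-60; mL+mR=20 → advance +1; mR−mL=-140 → turn -1·90°
n=3: pose=(-6,-9,S); sL=8, sR=200/29; mL=32/29, mR=-216/29; mL+mR=-184/29 → advance -1; mR−mL=-248/29 → turn -1·90°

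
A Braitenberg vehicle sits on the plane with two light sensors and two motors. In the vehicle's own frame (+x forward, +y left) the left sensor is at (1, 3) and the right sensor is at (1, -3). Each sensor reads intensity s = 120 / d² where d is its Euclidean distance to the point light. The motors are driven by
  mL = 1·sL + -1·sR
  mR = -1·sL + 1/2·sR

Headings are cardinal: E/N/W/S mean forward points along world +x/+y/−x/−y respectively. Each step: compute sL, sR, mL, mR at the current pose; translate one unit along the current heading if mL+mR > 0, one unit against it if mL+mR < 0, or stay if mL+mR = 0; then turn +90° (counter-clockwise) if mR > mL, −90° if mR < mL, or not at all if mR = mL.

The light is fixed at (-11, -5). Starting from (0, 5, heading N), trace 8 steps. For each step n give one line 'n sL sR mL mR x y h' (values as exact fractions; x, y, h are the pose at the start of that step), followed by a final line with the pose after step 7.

n=0: pose=(0,5,N); sL=24/37, sR=120/317; mL=3168/11729, mR=-5388/11729; mL+mR=-60/317 → advance -1; mR−mL=-8556/11729 → turn -1·90°
n=1: pose=(0,4,E); sL=5/12, sR=2/3; mL=-1/4, mR=-1/12; mL+mR=-1/3 → advance -1; mR−mL=1/6 → turn +1·90°
n=2: pose=(-1,4,N); sL=120/149, sR=120/269; mL=14400/40081, mR=-23340/40081; mL+mR=-60/269 → advance -1; mR−mL=-37740/40081 → turn -1·90°
n=3: pose=(-1,3,E); sL=60/121, sR=60/73; mL=-2880/8833, mR=-750/8833; mL+mR=-30/73 → advance -1; mR−mL=2130/8833 → turn +1·90°
n=4: pose=(-2,3,N); sL=40/39, sR=8/15; mL=32/65, mR=-148/195; mL+mR=-4/15 → advance -1; mR−mL=-244/195 → turn -1·90°
n=5: pose=(-2,2,E); sL=3/5, sR=30/29; mL=-63/145, mR=-12/145; mL+mR=-15/29 → advance -1; mR−mL=51/145 → turn +1·90°
n=6: pose=(-3,2,N); sL=120/89, sR=24/37; mL=2304/3293, mR=-3372/3293; mL+mR=-12/37 → advance -1; mR−mL=-5676/3293 → turn -1·90°
n=7: pose=(-3,1,E); sL=20/27, sR=4/3; mL=-16/27, mR=-2/27; mL+mR=-2/3 → advance -1; mR−mL=14/27 → turn +1·90°

0 24/37 120/317 3168/11729 -5388/11729 0 5 N
1 5/12 2/3 -1/4 -1/12 0 4 E
2 120/149 120/269 14400/40081 -23340/40081 -1 4 N
3 60/121 60/73 -2880/8833 -750/8833 -1 3 E
4 40/39 8/15 32/65 -148/195 -2 3 N
5 3/5 30/29 -63/145 -12/145 -2 2 E
6 120/89 24/37 2304/3293 -3372/3293 -3 2 N
7 20/27 4/3 -16/27 -2/27 -3 1 E
final -4 1 N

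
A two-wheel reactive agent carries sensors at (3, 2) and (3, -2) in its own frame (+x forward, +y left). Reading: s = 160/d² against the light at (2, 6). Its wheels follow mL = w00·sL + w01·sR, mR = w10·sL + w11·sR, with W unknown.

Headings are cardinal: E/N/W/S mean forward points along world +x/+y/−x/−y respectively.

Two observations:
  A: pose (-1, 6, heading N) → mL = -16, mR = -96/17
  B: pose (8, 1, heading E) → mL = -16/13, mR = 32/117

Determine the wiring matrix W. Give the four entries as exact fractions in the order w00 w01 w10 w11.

obs A: pose=(-1,6,N) → sL=80/17, sR=16, mL=-16, mR=-96/17
obs B: pose=(8,1,E) → sL=16/9, sR=16/13, mL=-16/13, mR=32/117
sensor matrix S = [[80/17, 16], [16/9, 16/13]]; det S = -45056/1989
solve [mL_A; mL_B] = S·[w00; w01] and [mR_A; mR_B] = S·[w10; w11]:
  w00 = 0, w01 = -1, w10 = 1/2, w11 = -1/2

0 -1 1/2 -1/2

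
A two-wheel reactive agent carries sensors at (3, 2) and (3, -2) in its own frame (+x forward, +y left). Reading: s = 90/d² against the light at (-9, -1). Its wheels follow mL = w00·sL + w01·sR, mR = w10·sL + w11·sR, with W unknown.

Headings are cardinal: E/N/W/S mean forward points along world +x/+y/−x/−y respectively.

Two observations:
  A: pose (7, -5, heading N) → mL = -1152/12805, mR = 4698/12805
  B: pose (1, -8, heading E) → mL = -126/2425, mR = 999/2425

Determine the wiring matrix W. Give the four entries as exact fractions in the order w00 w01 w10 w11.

obs A: pose=(7,-5,N) → sL=90/197, sR=18/65, mL=-1152/12805, mR=4698/12805
obs B: pose=(1,-8,E) → sL=45/97, sR=9/25, mL=-126/2425, mR=999/2425
sensor matrix S = [[90/197, 18/65], [45/97, 9/25]]; det S = 44712/1242085
solve [mL_A; mL_B] = S·[w00; w01] and [mR_A; mR_B] = S·[w10; w11]:
  w00 = -1/2, w01 = 1/2, w10 = 1/2, w11 = 1/2

-1/2 1/2 1/2 1/2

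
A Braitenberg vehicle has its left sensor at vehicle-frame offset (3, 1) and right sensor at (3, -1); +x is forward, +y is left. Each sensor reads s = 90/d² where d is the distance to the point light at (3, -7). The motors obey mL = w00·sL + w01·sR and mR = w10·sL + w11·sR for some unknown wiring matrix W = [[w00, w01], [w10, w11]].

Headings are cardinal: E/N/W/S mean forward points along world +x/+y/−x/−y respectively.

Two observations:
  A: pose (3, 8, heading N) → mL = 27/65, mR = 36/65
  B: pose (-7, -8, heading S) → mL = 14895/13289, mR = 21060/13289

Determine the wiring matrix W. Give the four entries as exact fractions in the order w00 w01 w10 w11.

1/2 1 1 1

obs A: pose=(3,8,N) → sL=18/65, sR=18/65, mL=27/65, mR=36/65
obs B: pose=(-7,-8,S) → sL=90/97, sR=90/137, mL=14895/13289, mR=21060/13289
sensor matrix S = [[18/65, 18/65], [90/97, 90/137]]; det S = -12960/172757
solve [mL_A; mL_B] = S·[w00; w01] and [mR_A; mR_B] = S·[w10; w11]:
  w00 = 1/2, w01 = 1, w10 = 1, w11 = 1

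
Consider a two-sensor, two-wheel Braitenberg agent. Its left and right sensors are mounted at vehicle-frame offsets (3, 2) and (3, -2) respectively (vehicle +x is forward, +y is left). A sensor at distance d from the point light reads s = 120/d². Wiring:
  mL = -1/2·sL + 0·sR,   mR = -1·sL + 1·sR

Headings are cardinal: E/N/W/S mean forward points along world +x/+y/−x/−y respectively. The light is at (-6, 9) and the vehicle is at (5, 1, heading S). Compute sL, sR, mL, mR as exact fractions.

12/29 60/101 -6/29 528/2929

left sensor world pos  = (7, -2); dL² = 290
right sensor world pos = (3, -2); dR² = 202
sL = 120/290 = 12/29
sR = 120/202 = 60/101
mL = -1/2·sL + 0·sR = -6/29
mR = -1·sL + 1·sR = 528/2929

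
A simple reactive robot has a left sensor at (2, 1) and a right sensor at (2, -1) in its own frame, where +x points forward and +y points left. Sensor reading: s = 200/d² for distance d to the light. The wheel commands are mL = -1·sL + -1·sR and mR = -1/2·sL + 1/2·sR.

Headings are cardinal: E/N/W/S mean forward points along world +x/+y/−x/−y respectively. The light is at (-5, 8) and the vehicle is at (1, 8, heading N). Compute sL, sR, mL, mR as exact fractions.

left sensor world pos  = (0, 10); dL² = 29
right sensor world pos = (2, 10); dR² = 53
sL = 200/29 = 200/29
sR = 200/53 = 200/53
mL = -1·sL + -1·sR = -16400/1537
mR = -1/2·sL + 1/2·sR = -2400/1537

200/29 200/53 -16400/1537 -2400/1537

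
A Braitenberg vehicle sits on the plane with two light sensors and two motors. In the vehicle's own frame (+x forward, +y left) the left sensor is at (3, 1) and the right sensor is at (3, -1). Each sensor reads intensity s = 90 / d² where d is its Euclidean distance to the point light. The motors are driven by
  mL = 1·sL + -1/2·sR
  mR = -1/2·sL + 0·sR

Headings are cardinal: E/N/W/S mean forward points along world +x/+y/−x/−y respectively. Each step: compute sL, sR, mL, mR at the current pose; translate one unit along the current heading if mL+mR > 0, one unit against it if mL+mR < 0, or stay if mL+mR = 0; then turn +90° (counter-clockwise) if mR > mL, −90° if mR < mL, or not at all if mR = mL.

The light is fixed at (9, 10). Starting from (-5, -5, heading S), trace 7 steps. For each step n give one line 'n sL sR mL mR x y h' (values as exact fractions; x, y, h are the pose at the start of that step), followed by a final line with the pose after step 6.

0 90/493 10/61 3025/30073 -45/493 -5 -5 S
1 45/289 45/257 10125/148546 -45/578 -5 -6 W
2 18/73 90/313 2349/22849 -9/73 -4 -6 N
3 45/178 45/212 5535/37736 -45/356 -4 -7 E
4 90/521 90/569 27765/296449 -45/521 -3 -7 S
5 45/293 45/257 9945/150602 -45/586 -3 -8 W
6 10/41 18/65 281/2665 -5/41 -2 -8 N
final -2 -9 E

n=0: pose=(-5,-5,S); sL=90/493, sR=10/61; mL=3025/30073, mR=-45/493; mL+mR=280/30073 → advance +1; mR−mL=-5770/30073 → turn -1·90°
n=1: pose=(-5,-6,W); sL=45/289, sR=45/257; mL=10125/148546, mR=-45/578; mL+mR=-720/74273 → advance -1; mR−mL=-10845/74273 → turn -1·90°
n=2: pose=(-4,-6,N); sL=18/73, sR=90/313; mL=2349/22849, mR=-9/73; mL+mR=-468/22849 → advance -1; mR−mL=-5166/22849 → turn -1·90°
n=3: pose=(-4,-7,E); sL=45/178, sR=45/212; mL=5535/37736, mR=-45/356; mL+mR=765/37736 → advance +1; mR−mL=-10305/37736 → turn -1·90°
n=4: pose=(-3,-7,S); sL=90/521, sR=90/569; mL=27765/296449, mR=-45/521; mL+mR=2160/296449 → advance +1; mR−mL=-53370/296449 → turn -1·90°
n=5: pose=(-3,-8,W); sL=45/293, sR=45/257; mL=9945/150602, mR=-45/586; mL+mR=-810/75301 → advance -1; mR−mL=-10755/75301 → turn -1·90°
n=6: pose=(-2,-8,N); sL=10/41, sR=18/65; mL=281/2665, mR=-5/41; mL+mR=-44/2665 → advance -1; mR−mL=-606/2665 → turn -1·90°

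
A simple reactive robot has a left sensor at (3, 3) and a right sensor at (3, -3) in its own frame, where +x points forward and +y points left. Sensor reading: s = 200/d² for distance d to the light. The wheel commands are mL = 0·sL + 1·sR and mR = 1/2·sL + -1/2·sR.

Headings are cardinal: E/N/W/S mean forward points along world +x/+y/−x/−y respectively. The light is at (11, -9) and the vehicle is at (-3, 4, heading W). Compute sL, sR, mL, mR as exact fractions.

200/389 40/109 40/109 3120/42401

left sensor world pos  = (-6, 1); dL² = 389
right sensor world pos = (-6, 7); dR² = 545
sL = 200/389 = 200/389
sR = 200/545 = 40/109
mL = 0·sL + 1·sR = 40/109
mR = 1/2·sL + -1/2·sR = 3120/42401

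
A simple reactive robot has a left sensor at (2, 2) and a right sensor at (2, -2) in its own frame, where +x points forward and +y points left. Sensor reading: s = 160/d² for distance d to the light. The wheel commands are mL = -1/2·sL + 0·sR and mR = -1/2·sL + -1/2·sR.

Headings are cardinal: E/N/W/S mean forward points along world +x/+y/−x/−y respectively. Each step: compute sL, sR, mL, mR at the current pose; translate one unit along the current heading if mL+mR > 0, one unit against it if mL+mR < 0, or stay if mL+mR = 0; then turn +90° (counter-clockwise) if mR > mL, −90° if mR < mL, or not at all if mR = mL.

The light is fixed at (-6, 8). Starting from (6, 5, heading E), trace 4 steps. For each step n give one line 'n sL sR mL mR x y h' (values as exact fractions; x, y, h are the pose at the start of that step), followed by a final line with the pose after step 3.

n=0: pose=(6,5,E); sL=160/197, sR=160/221; mL=-80/197, mR=-33440/43537; mL+mR=-51120/43537 → advance -1; mR−mL=-80/221 → turn -1·90°
n=1: pose=(5,5,S); sL=80/97, sR=80/53; mL=-40/97, mR=-6000/5141; mL+mR=-8120/5141 → advance -1; mR−mL=-40/53 → turn -1·90°
n=2: pose=(5,6,W); sL=160/97, sR=160/81; mL=-80/97, mR=-14240/7857; mL+mR=-20720/7857 → advance -1; mR−mL=-80/81 → turn -1·90°
n=3: pose=(6,6,N); sL=8/5, sR=40/49; mL=-4/5, mR=-296/245; mL+mR=-492/245 → advance -1; mR−mL=-20/49 → turn -1·90°

0 160/197 160/221 -80/197 -33440/43537 6 5 E
1 80/97 80/53 -40/97 -6000/5141 5 5 S
2 160/97 160/81 -80/97 -14240/7857 5 6 W
3 8/5 40/49 -4/5 -296/245 6 6 N
final 6 5 E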